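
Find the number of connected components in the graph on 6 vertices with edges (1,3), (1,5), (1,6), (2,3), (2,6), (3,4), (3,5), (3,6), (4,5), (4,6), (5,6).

Step 1: Build adjacency list from edges:
  1: 3, 5, 6
  2: 3, 6
  3: 1, 2, 4, 5, 6
  4: 3, 5, 6
  5: 1, 3, 4, 6
  6: 1, 2, 3, 4, 5

Step 2: Run BFS/DFS from vertex 1:
  Visited: {1, 3, 5, 6, 2, 4}
  Reached 6 of 6 vertices

Step 3: All 6 vertices reached from vertex 1, so the graph is connected.
Number of connected components: 1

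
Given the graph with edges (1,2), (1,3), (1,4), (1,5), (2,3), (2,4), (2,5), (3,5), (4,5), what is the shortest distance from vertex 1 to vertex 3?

Step 1: Build adjacency list:
  1: 2, 3, 4, 5
  2: 1, 3, 4, 5
  3: 1, 2, 5
  4: 1, 2, 5
  5: 1, 2, 3, 4

Step 2: BFS from vertex 1 to find shortest path to 3:
  vertex 2 reached at distance 1
  vertex 3 reached at distance 1

Step 3: Shortest path: 1 -> 3
Path length: 1 edge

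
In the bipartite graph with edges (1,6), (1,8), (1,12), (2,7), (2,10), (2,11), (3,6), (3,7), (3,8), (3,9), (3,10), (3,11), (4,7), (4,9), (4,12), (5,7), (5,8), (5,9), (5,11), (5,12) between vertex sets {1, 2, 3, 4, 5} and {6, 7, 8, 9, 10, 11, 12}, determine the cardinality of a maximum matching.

Step 1: List the neighbors of each left vertex:
  1: 6, 8, 12
  2: 7, 10, 11
  3: 6, 7, 8, 9, 10, 11
  4: 7, 9, 12
  5: 7, 8, 9, 11, 12

Step 2: Greedily match left vertices, then look for augmenting paths:
  Match 1 -- 6
  Match 2 -- 7
  Match 3 -- 8
  Match 4 -- 9
  Match 5 -- 11
  No augmenting path remains.

Step 3: Verify this is maximum:
  Matching size 5 = min(|L|, |R|) = min(5, 7), which is an upper bound, so this matching is maximum.

Maximum matching: {(1,6), (2,7), (3,8), (4,9), (5,11)}
Size: 5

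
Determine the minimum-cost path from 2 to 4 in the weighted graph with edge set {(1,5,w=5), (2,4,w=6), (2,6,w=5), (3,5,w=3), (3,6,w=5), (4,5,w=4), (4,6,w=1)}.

Step 1: Build adjacency list with weights:
  1: 5(w=5)
  2: 4(w=6), 6(w=5)
  3: 5(w=3), 6(w=5)
  4: 2(w=6), 5(w=4), 6(w=1)
  5: 1(w=5), 3(w=3), 4(w=4)
  6: 2(w=5), 3(w=5), 4(w=1)

Step 2: Apply Dijkstra's algorithm from vertex 2:
  Visit vertex 2 (distance=0)
    Update dist[4] = 6
    Update dist[6] = 5
  Visit vertex 6 (distance=5)
    Update dist[3] = 10
  Visit vertex 4 (distance=6)
    Update dist[5] = 10

Step 3: Shortest path: 2 -> 4
Total weight: 6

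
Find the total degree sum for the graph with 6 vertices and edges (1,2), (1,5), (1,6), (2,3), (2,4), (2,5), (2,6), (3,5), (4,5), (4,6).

Step 1: Count edges incident to each vertex:
  deg(1) = 3 (neighbors: 2, 5, 6)
  deg(2) = 5 (neighbors: 1, 3, 4, 5, 6)
  deg(3) = 2 (neighbors: 2, 5)
  deg(4) = 3 (neighbors: 2, 5, 6)
  deg(5) = 4 (neighbors: 1, 2, 3, 4)
  deg(6) = 3 (neighbors: 1, 2, 4)

Step 2: Sum all degrees:
  3 + 5 + 2 + 3 + 4 + 3 = 20

Verification: sum of degrees = 2 * |E| = 2 * 10 = 20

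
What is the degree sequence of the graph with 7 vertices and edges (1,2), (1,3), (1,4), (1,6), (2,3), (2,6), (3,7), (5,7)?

Step 1: Count edges incident to each vertex:
  deg(1) = 4 (neighbors: 2, 3, 4, 6)
  deg(2) = 3 (neighbors: 1, 3, 6)
  deg(3) = 3 (neighbors: 1, 2, 7)
  deg(4) = 1 (neighbors: 1)
  deg(5) = 1 (neighbors: 7)
  deg(6) = 2 (neighbors: 1, 2)
  deg(7) = 2 (neighbors: 3, 5)

Step 2: Sort degrees in non-increasing order:
  Degrees: [4, 3, 3, 1, 1, 2, 2] -> sorted: [4, 3, 3, 2, 2, 1, 1]

Degree sequence: [4, 3, 3, 2, 2, 1, 1]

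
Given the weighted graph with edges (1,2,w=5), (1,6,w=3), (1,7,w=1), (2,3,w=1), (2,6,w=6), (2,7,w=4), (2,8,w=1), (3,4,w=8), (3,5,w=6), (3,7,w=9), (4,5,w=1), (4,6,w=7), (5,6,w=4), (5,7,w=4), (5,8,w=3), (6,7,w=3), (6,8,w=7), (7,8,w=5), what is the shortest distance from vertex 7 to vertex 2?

Step 1: Build adjacency list with weights:
  1: 2(w=5), 6(w=3), 7(w=1)
  2: 1(w=5), 3(w=1), 6(w=6), 7(w=4), 8(w=1)
  3: 2(w=1), 4(w=8), 5(w=6), 7(w=9)
  4: 3(w=8), 5(w=1), 6(w=7)
  5: 3(w=6), 4(w=1), 6(w=4), 7(w=4), 8(w=3)
  6: 1(w=3), 2(w=6), 4(w=7), 5(w=4), 7(w=3), 8(w=7)
  7: 1(w=1), 2(w=4), 3(w=9), 5(w=4), 6(w=3), 8(w=5)
  8: 2(w=1), 5(w=3), 6(w=7), 7(w=5)

Step 2: Apply Dijkstra's algorithm from vertex 7:
  Visit vertex 7 (distance=0)
    Update dist[1] = 1
    Update dist[2] = 4
    Update dist[3] = 9
    Update dist[5] = 4
    Update dist[6] = 3
    Update dist[8] = 5
  Visit vertex 1 (distance=1)
  Visit vertex 6 (distance=3)
    Update dist[4] = 10
  Visit vertex 2 (distance=4)
    Update dist[3] = 5

Step 3: Shortest path: 7 -> 2
Total weight: 4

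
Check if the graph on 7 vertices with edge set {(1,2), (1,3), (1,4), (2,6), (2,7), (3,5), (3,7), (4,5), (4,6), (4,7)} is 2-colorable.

Step 1: Attempt 2-coloring using BFS:
  Start at vertex 1, assign color 0
  Color vertex 2 with color 1 (neighbor of 1)
  Color vertex 3 with color 1 (neighbor of 1)
  Color vertex 4 with color 1 (neighbor of 1)
  Color vertex 6 with color 0 (neighbor of 2)
  Color vertex 7 with color 0 (neighbor of 2)
  Color vertex 5 with color 0 (neighbor of 3)

Step 2: 2-coloring succeeded. No conflicts found.
  Set A (color 0): {1, 5, 6, 7}
  Set B (color 1): {2, 3, 4}

The graph is bipartite with partition {1, 5, 6, 7}, {2, 3, 4}.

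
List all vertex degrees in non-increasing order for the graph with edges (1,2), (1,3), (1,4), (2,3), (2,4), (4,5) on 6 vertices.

Step 1: Count edges incident to each vertex:
  deg(1) = 3 (neighbors: 2, 3, 4)
  deg(2) = 3 (neighbors: 1, 3, 4)
  deg(3) = 2 (neighbors: 1, 2)
  deg(4) = 3 (neighbors: 1, 2, 5)
  deg(5) = 1 (neighbors: 4)
  deg(6) = 0 (neighbors: none)

Step 2: Sort degrees in non-increasing order:
  Degrees: [3, 3, 2, 3, 1, 0] -> sorted: [3, 3, 3, 2, 1, 0]

Degree sequence: [3, 3, 3, 2, 1, 0]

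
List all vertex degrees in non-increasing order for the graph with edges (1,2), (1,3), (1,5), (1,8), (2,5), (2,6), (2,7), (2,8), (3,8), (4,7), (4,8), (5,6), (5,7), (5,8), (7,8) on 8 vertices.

Step 1: Count edges incident to each vertex:
  deg(1) = 4 (neighbors: 2, 3, 5, 8)
  deg(2) = 5 (neighbors: 1, 5, 6, 7, 8)
  deg(3) = 2 (neighbors: 1, 8)
  deg(4) = 2 (neighbors: 7, 8)
  deg(5) = 5 (neighbors: 1, 2, 6, 7, 8)
  deg(6) = 2 (neighbors: 2, 5)
  deg(7) = 4 (neighbors: 2, 4, 5, 8)
  deg(8) = 6 (neighbors: 1, 2, 3, 4, 5, 7)

Step 2: Sort degrees in non-increasing order:
  Degrees: [4, 5, 2, 2, 5, 2, 4, 6] -> sorted: [6, 5, 5, 4, 4, 2, 2, 2]

Degree sequence: [6, 5, 5, 4, 4, 2, 2, 2]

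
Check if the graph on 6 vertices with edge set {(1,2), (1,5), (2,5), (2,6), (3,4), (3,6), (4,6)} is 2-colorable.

Step 1: Attempt 2-coloring using BFS:
  Start at vertex 1, assign color 0
  Color vertex 2 with color 1 (neighbor of 1)
  Color vertex 5 with color 1 (neighbor of 1)

Step 2: Conflict found! Vertices 2 and 5 are adjacent but have the same color.
This means the graph contains an odd cycle.

The graph is NOT bipartite.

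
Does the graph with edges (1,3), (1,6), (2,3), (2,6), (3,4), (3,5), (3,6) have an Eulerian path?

Step 1: Find the degree of each vertex:
  deg(1) = 2
  deg(2) = 2
  deg(3) = 5
  deg(4) = 1
  deg(5) = 1
  deg(6) = 3

Step 2: Count vertices with odd degree:
  Odd-degree vertices: 3, 4, 5, 6 (4 total)

Step 3: Apply Euler's theorem:
  - Eulerian circuit exists iff graph is connected and all vertices have even degree
  - Eulerian path exists iff graph is connected and has 0 or 2 odd-degree vertices

Graph has 4 odd-degree vertices (need 0 or 2).
Neither Eulerian path nor Eulerian circuit exists.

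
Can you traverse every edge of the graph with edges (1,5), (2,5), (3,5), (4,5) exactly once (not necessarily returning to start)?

Step 1: Find the degree of each vertex:
  deg(1) = 1
  deg(2) = 1
  deg(3) = 1
  deg(4) = 1
  deg(5) = 4

Step 2: Count vertices with odd degree:
  Odd-degree vertices: 1, 2, 3, 4 (4 total)

Step 3: Apply Euler's theorem:
  - Eulerian circuit exists iff graph is connected and all vertices have even degree
  - Eulerian path exists iff graph is connected and has 0 or 2 odd-degree vertices

Graph has 4 odd-degree vertices (need 0 or 2).
Neither Eulerian path nor Eulerian circuit exists.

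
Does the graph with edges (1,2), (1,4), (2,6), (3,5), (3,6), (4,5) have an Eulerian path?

Step 1: Find the degree of each vertex:
  deg(1) = 2
  deg(2) = 2
  deg(3) = 2
  deg(4) = 2
  deg(5) = 2
  deg(6) = 2

Step 2: Count vertices with odd degree:
  All vertices have even degree (0 odd-degree vertices)

Step 3: Apply Euler's theorem:
  - Eulerian circuit exists iff graph is connected and all vertices have even degree
  - Eulerian path exists iff graph is connected and has 0 or 2 odd-degree vertices

Graph is connected with 0 odd-degree vertices.
Both Eulerian circuit and Eulerian path exist.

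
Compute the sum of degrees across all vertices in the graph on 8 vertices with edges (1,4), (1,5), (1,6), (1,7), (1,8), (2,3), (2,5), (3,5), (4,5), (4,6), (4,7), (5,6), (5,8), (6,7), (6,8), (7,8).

Step 1: Count edges incident to each vertex:
  deg(1) = 5 (neighbors: 4, 5, 6, 7, 8)
  deg(2) = 2 (neighbors: 3, 5)
  deg(3) = 2 (neighbors: 2, 5)
  deg(4) = 4 (neighbors: 1, 5, 6, 7)
  deg(5) = 6 (neighbors: 1, 2, 3, 4, 6, 8)
  deg(6) = 5 (neighbors: 1, 4, 5, 7, 8)
  deg(7) = 4 (neighbors: 1, 4, 6, 8)
  deg(8) = 4 (neighbors: 1, 5, 6, 7)

Step 2: Sum all degrees:
  5 + 2 + 2 + 4 + 6 + 5 + 4 + 4 = 32

Verification: sum of degrees = 2 * |E| = 2 * 16 = 32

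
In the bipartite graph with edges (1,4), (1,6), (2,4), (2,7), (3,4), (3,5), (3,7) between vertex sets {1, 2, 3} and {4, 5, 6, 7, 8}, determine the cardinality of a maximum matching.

Step 1: List the neighbors of each left vertex:
  1: 4, 6
  2: 4, 7
  3: 4, 5, 7

Step 2: Greedily match left vertices, then look for augmenting paths:
  Match 1 -- 4
  Match 2 -- 7
  Match 3 -- 5
  No augmenting path remains.

Step 3: Verify this is maximum:
  Matching size 3 = min(|L|, |R|) = min(3, 5), which is an upper bound, so this matching is maximum.

Maximum matching: {(1,4), (2,7), (3,5)}
Size: 3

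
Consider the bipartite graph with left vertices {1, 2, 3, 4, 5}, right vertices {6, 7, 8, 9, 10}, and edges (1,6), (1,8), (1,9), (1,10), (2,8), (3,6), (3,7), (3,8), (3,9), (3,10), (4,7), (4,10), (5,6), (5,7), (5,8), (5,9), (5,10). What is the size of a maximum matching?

Step 1: List the neighbors of each left vertex:
  1: 6, 8, 9, 10
  2: 8
  3: 6, 7, 8, 9, 10
  4: 7, 10
  5: 6, 7, 8, 9, 10

Step 2: Greedily match left vertices, then look for augmenting paths:
  Match 1 -- 6
  Match 2 -- 8
  Match 3 -- 7
  Match 4 -- 10
  Match 5 -- 9
  No augmenting path remains.

Step 3: Verify this is maximum:
  Matching size 5 = min(|L|, |R|) = min(5, 5), which is an upper bound, so this matching is maximum.

Maximum matching: {(1,6), (2,8), (3,7), (4,10), (5,9)}
Size: 5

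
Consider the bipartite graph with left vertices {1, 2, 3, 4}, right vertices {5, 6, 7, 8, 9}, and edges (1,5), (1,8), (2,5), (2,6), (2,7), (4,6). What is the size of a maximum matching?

Step 1: List the neighbors of each left vertex:
  1: 5, 8
  2: 5, 6, 7
  3: (none)
  4: 6

Step 2: Greedily match left vertices, then look for augmenting paths:
  Match 1 -- 5
  Match 2 -- 7
  Match 4 -- 6
  No augmenting path remains.

Step 3: Verify this is maximum:
  Matching has size 3. The vertex set {1, 2, 4} covers every edge and has size 3; any matching has at most one edge per cover vertex, so 3 is maximum (König's theorem).

Maximum matching: {(1,5), (2,7), (4,6)}
Size: 3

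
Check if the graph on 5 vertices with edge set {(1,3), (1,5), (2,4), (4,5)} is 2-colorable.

Step 1: Attempt 2-coloring using BFS:
  Start at vertex 1, assign color 0
  Color vertex 3 with color 1 (neighbor of 1)
  Color vertex 5 with color 1 (neighbor of 1)
  Color vertex 4 with color 0 (neighbor of 5)
  Color vertex 2 with color 1 (neighbor of 4)

Step 2: 2-coloring succeeded. No conflicts found.
  Set A (color 0): {1, 4}
  Set B (color 1): {2, 3, 5}

The graph is bipartite with partition {1, 4}, {2, 3, 5}.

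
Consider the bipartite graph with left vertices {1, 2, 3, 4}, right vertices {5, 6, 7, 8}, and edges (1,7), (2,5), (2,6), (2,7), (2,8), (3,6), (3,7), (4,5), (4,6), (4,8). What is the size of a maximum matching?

Step 1: List the neighbors of each left vertex:
  1: 7
  2: 5, 6, 7, 8
  3: 6, 7
  4: 5, 6, 8

Step 2: Greedily match left vertices, then look for augmenting paths:
  Match 1 -- 7
  Match 2 -- 5
  Match 3 -- 6
  Match 4 -- 8
  No augmenting path remains.

Step 3: Verify this is maximum:
  Matching size 4 = min(|L|, |R|) = min(4, 4), which is an upper bound, so this matching is maximum.

Maximum matching: {(1,7), (2,5), (3,6), (4,8)}
Size: 4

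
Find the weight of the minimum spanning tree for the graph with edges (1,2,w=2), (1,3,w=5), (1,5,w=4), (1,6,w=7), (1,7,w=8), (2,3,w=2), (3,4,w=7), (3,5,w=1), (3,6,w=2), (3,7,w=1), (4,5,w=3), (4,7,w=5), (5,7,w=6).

Apply Kruskal's algorithm (sort edges by weight, add if no cycle):

Sorted edges by weight:
  (3,5) w=1
  (3,7) w=1
  (1,2) w=2
  (2,3) w=2
  (3,6) w=2
  (4,5) w=3
  (1,5) w=4
  (1,3) w=5
  (4,7) w=5
  (5,7) w=6
  (1,6) w=7
  (3,4) w=7
  (1,7) w=8

Add edge (3,5) w=1 -- no cycle. Running total: 1
Add edge (3,7) w=1 -- no cycle. Running total: 2
Add edge (1,2) w=2 -- no cycle. Running total: 4
Add edge (2,3) w=2 -- no cycle. Running total: 6
Add edge (3,6) w=2 -- no cycle. Running total: 8
Add edge (4,5) w=3 -- no cycle. Running total: 11

MST edges: (3,5,w=1), (3,7,w=1), (1,2,w=2), (2,3,w=2), (3,6,w=2), (4,5,w=3)
Total MST weight: 1 + 1 + 2 + 2 + 2 + 3 = 11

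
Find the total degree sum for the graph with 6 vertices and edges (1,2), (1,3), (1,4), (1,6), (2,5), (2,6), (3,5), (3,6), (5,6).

Step 1: Count edges incident to each vertex:
  deg(1) = 4 (neighbors: 2, 3, 4, 6)
  deg(2) = 3 (neighbors: 1, 5, 6)
  deg(3) = 3 (neighbors: 1, 5, 6)
  deg(4) = 1 (neighbors: 1)
  deg(5) = 3 (neighbors: 2, 3, 6)
  deg(6) = 4 (neighbors: 1, 2, 3, 5)

Step 2: Sum all degrees:
  4 + 3 + 3 + 1 + 3 + 4 = 18

Verification: sum of degrees = 2 * |E| = 2 * 9 = 18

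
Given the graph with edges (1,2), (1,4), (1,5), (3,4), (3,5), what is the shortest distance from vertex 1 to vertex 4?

Step 1: Build adjacency list:
  1: 2, 4, 5
  2: 1
  3: 4, 5
  4: 1, 3
  5: 1, 3

Step 2: BFS from vertex 1 to find shortest path to 4:
  vertex 2 reached at distance 1
  vertex 4 reached at distance 1

Step 3: Shortest path: 1 -> 4
Path length: 1 edge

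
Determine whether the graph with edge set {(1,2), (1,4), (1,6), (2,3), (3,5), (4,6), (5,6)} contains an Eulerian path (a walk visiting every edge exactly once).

Step 1: Find the degree of each vertex:
  deg(1) = 3
  deg(2) = 2
  deg(3) = 2
  deg(4) = 2
  deg(5) = 2
  deg(6) = 3

Step 2: Count vertices with odd degree:
  Odd-degree vertices: 1, 6 (2 total)

Step 3: Apply Euler's theorem:
  - Eulerian circuit exists iff graph is connected and all vertices have even degree
  - Eulerian path exists iff graph is connected and has 0 or 2 odd-degree vertices

Graph is connected with exactly 2 odd-degree vertices (1, 6).
Eulerian path exists (starting and ending at the odd-degree vertices), but no Eulerian circuit.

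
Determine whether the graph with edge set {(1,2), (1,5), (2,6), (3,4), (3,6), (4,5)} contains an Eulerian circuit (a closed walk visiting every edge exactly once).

Step 1: Find the degree of each vertex:
  deg(1) = 2
  deg(2) = 2
  deg(3) = 2
  deg(4) = 2
  deg(5) = 2
  deg(6) = 2

Step 2: Count vertices with odd degree:
  All vertices have even degree (0 odd-degree vertices)

Step 3: Apply Euler's theorem:
  - Eulerian circuit exists iff graph is connected and all vertices have even degree
  - Eulerian path exists iff graph is connected and has 0 or 2 odd-degree vertices

Graph is connected with 0 odd-degree vertices.
Both Eulerian circuit and Eulerian path exist.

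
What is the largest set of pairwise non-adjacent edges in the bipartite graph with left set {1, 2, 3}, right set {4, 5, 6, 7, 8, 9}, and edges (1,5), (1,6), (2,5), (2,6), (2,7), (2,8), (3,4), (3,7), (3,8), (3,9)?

Step 1: List the neighbors of each left vertex:
  1: 5, 6
  2: 5, 6, 7, 8
  3: 4, 7, 8, 9

Step 2: Greedily match left vertices, then look for augmenting paths:
  Match 1 -- 5
  Match 2 -- 6
  Match 3 -- 4
  No augmenting path remains.

Step 3: Verify this is maximum:
  Matching size 3 = min(|L|, |R|) = min(3, 6), which is an upper bound, so this matching is maximum.

Maximum matching: {(1,5), (2,6), (3,4)}
Size: 3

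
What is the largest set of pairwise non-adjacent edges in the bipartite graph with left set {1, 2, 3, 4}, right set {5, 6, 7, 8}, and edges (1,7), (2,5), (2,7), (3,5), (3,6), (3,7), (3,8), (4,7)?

Step 1: List the neighbors of each left vertex:
  1: 7
  2: 5, 7
  3: 5, 6, 7, 8
  4: 7

Step 2: Greedily match left vertices, then look for augmenting paths:
  Match 1 -- 7
  Match 2 -- 5
  Match 3 -- 6
  No augmenting path remains.

Step 3: Verify this is maximum:
  Matching has size 3. The vertex set {2, 3, 7} covers every edge and has size 3; any matching has at most one edge per cover vertex, so 3 is maximum (König's theorem).

Maximum matching: {(1,7), (2,5), (3,6)}
Size: 3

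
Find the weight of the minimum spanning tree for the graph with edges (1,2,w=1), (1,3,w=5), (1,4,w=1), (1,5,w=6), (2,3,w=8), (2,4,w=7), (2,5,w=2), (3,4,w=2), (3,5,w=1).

Apply Kruskal's algorithm (sort edges by weight, add if no cycle):

Sorted edges by weight:
  (1,2) w=1
  (1,4) w=1
  (3,5) w=1
  (2,5) w=2
  (3,4) w=2
  (1,3) w=5
  (1,5) w=6
  (2,4) w=7
  (2,3) w=8

Add edge (1,2) w=1 -- no cycle. Running total: 1
Add edge (1,4) w=1 -- no cycle. Running total: 2
Add edge (3,5) w=1 -- no cycle. Running total: 3
Add edge (2,5) w=2 -- no cycle. Running total: 5

MST edges: (1,2,w=1), (1,4,w=1), (3,5,w=1), (2,5,w=2)
Total MST weight: 1 + 1 + 1 + 2 = 5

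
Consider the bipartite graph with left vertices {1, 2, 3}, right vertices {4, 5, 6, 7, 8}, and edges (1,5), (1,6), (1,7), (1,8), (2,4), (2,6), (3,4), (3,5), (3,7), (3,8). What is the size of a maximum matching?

Step 1: List the neighbors of each left vertex:
  1: 5, 6, 7, 8
  2: 4, 6
  3: 4, 5, 7, 8

Step 2: Greedily match left vertices, then look for augmenting paths:
  Match 1 -- 5
  Match 2 -- 4
  Match 3 -- 7
  No augmenting path remains.

Step 3: Verify this is maximum:
  Matching size 3 = min(|L|, |R|) = min(3, 5), which is an upper bound, so this matching is maximum.

Maximum matching: {(1,5), (2,4), (3,7)}
Size: 3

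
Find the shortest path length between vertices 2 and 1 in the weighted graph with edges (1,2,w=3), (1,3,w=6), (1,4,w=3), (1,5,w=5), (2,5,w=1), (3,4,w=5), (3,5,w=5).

Step 1: Build adjacency list with weights:
  1: 2(w=3), 3(w=6), 4(w=3), 5(w=5)
  2: 1(w=3), 5(w=1)
  3: 1(w=6), 4(w=5), 5(w=5)
  4: 1(w=3), 3(w=5)
  5: 1(w=5), 2(w=1), 3(w=5)

Step 2: Apply Dijkstra's algorithm from vertex 2:
  Visit vertex 2 (distance=0)
    Update dist[1] = 3
    Update dist[5] = 1
  Visit vertex 5 (distance=1)
    Update dist[3] = 6
  Visit vertex 1 (distance=3)
    Update dist[4] = 6

Step 3: Shortest path: 2 -> 1
Total weight: 3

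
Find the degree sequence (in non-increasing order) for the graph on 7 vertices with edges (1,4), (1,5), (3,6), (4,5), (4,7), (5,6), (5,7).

Step 1: Count edges incident to each vertex:
  deg(1) = 2 (neighbors: 4, 5)
  deg(2) = 0 (neighbors: none)
  deg(3) = 1 (neighbors: 6)
  deg(4) = 3 (neighbors: 1, 5, 7)
  deg(5) = 4 (neighbors: 1, 4, 6, 7)
  deg(6) = 2 (neighbors: 3, 5)
  deg(7) = 2 (neighbors: 4, 5)

Step 2: Sort degrees in non-increasing order:
  Degrees: [2, 0, 1, 3, 4, 2, 2] -> sorted: [4, 3, 2, 2, 2, 1, 0]

Degree sequence: [4, 3, 2, 2, 2, 1, 0]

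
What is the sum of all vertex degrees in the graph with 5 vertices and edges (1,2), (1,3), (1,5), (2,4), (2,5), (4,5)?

Step 1: Count edges incident to each vertex:
  deg(1) = 3 (neighbors: 2, 3, 5)
  deg(2) = 3 (neighbors: 1, 4, 5)
  deg(3) = 1 (neighbors: 1)
  deg(4) = 2 (neighbors: 2, 5)
  deg(5) = 3 (neighbors: 1, 2, 4)

Step 2: Sum all degrees:
  3 + 3 + 1 + 2 + 3 = 12

Verification: sum of degrees = 2 * |E| = 2 * 6 = 12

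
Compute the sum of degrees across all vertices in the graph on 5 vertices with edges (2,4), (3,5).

Step 1: Count edges incident to each vertex:
  deg(1) = 0 (neighbors: none)
  deg(2) = 1 (neighbors: 4)
  deg(3) = 1 (neighbors: 5)
  deg(4) = 1 (neighbors: 2)
  deg(5) = 1 (neighbors: 3)

Step 2: Sum all degrees:
  0 + 1 + 1 + 1 + 1 = 4

Verification: sum of degrees = 2 * |E| = 2 * 2 = 4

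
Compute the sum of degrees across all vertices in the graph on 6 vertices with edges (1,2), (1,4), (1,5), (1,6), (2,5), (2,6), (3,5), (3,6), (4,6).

Step 1: Count edges incident to each vertex:
  deg(1) = 4 (neighbors: 2, 4, 5, 6)
  deg(2) = 3 (neighbors: 1, 5, 6)
  deg(3) = 2 (neighbors: 5, 6)
  deg(4) = 2 (neighbors: 1, 6)
  deg(5) = 3 (neighbors: 1, 2, 3)
  deg(6) = 4 (neighbors: 1, 2, 3, 4)

Step 2: Sum all degrees:
  4 + 3 + 2 + 2 + 3 + 4 = 18

Verification: sum of degrees = 2 * |E| = 2 * 9 = 18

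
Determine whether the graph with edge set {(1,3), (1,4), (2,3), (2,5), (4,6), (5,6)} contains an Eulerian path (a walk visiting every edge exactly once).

Step 1: Find the degree of each vertex:
  deg(1) = 2
  deg(2) = 2
  deg(3) = 2
  deg(4) = 2
  deg(5) = 2
  deg(6) = 2

Step 2: Count vertices with odd degree:
  All vertices have even degree (0 odd-degree vertices)

Step 3: Apply Euler's theorem:
  - Eulerian circuit exists iff graph is connected and all vertices have even degree
  - Eulerian path exists iff graph is connected and has 0 or 2 odd-degree vertices

Graph is connected with 0 odd-degree vertices.
Both Eulerian circuit and Eulerian path exist.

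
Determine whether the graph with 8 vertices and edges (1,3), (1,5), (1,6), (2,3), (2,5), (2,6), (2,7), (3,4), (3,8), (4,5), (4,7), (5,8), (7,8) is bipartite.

Step 1: Attempt 2-coloring using BFS:
  Start at vertex 1, assign color 0
  Color vertex 3 with color 1 (neighbor of 1)
  Color vertex 5 with color 1 (neighbor of 1)
  Color vertex 6 with color 1 (neighbor of 1)
  Color vertex 2 with color 0 (neighbor of 3)
  Color vertex 4 with color 0 (neighbor of 3)
  Color vertex 8 with color 0 (neighbor of 3)
  Color vertex 7 with color 1 (neighbor of 2)

Step 2: 2-coloring succeeded. No conflicts found.
  Set A (color 0): {1, 2, 4, 8}
  Set B (color 1): {3, 5, 6, 7}

The graph is bipartite with partition {1, 2, 4, 8}, {3, 5, 6, 7}.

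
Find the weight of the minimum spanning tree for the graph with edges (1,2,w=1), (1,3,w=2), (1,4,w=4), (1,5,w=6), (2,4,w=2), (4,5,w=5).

Apply Kruskal's algorithm (sort edges by weight, add if no cycle):

Sorted edges by weight:
  (1,2) w=1
  (1,3) w=2
  (2,4) w=2
  (1,4) w=4
  (4,5) w=5
  (1,5) w=6

Add edge (1,2) w=1 -- no cycle. Running total: 1
Add edge (1,3) w=2 -- no cycle. Running total: 3
Add edge (2,4) w=2 -- no cycle. Running total: 5
Skip edge (1,4) w=4 -- would create cycle
Add edge (4,5) w=5 -- no cycle. Running total: 10

MST edges: (1,2,w=1), (1,3,w=2), (2,4,w=2), (4,5,w=5)
Total MST weight: 1 + 2 + 2 + 5 = 10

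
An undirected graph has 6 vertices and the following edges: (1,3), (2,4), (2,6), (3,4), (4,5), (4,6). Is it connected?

Step 1: Build adjacency list from edges:
  1: 3
  2: 4, 6
  3: 1, 4
  4: 2, 3, 5, 6
  5: 4
  6: 2, 4

Step 2: Run BFS/DFS from vertex 1:
  Visited: {1, 3, 4, 2, 5, 6}
  Reached 6 of 6 vertices

Step 3: All 6 vertices reached from vertex 1, so the graph is connected.
Answer: Yes, the graph is connected.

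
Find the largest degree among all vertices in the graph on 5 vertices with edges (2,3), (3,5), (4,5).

Step 1: Count edges incident to each vertex:
  deg(1) = 0 (neighbors: none)
  deg(2) = 1 (neighbors: 3)
  deg(3) = 2 (neighbors: 2, 5)
  deg(4) = 1 (neighbors: 5)
  deg(5) = 2 (neighbors: 3, 4)

Step 2: Find maximum:
  max(0, 1, 2, 1, 2) = 2 (vertex 3)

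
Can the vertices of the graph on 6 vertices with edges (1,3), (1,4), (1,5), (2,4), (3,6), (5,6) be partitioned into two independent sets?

Step 1: Attempt 2-coloring using BFS:
  Start at vertex 1, assign color 0
  Color vertex 3 with color 1 (neighbor of 1)
  Color vertex 4 with color 1 (neighbor of 1)
  Color vertex 5 with color 1 (neighbor of 1)
  Color vertex 6 with color 0 (neighbor of 3)
  Color vertex 2 with color 0 (neighbor of 4)

Step 2: 2-coloring succeeded. No conflicts found.
  Set A (color 0): {1, 2, 6}
  Set B (color 1): {3, 4, 5}

The graph is bipartite with partition {1, 2, 6}, {3, 4, 5}.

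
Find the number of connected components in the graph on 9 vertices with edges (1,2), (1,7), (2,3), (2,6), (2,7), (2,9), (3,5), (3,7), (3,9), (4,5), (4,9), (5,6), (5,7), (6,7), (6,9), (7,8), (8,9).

Step 1: Build adjacency list from edges:
  1: 2, 7
  2: 1, 3, 6, 7, 9
  3: 2, 5, 7, 9
  4: 5, 9
  5: 3, 4, 6, 7
  6: 2, 5, 7, 9
  7: 1, 2, 3, 5, 6, 8
  8: 7, 9
  9: 2, 3, 4, 6, 8

Step 2: Run BFS/DFS from vertex 1:
  Visited: {1, 2, 7, 3, 6, 9, 5, 8, 4}
  Reached 9 of 9 vertices

Step 3: All 9 vertices reached from vertex 1, so the graph is connected.
Number of connected components: 1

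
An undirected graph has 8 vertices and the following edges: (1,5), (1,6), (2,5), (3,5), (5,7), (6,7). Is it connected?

Step 1: Build adjacency list from edges:
  1: 5, 6
  2: 5
  3: 5
  4: (none)
  5: 1, 2, 3, 7
  6: 1, 7
  7: 5, 6
  8: (none)

Step 2: Run BFS/DFS from vertex 1:
  Visited: {1, 5, 6, 2, 3, 7}
  Reached 6 of 8 vertices

Step 3: Only 6 of 8 vertices reached. Graph is disconnected.
Connected components: {1, 2, 3, 5, 6, 7}, {4}, {8}
Answer: No, the graph is not connected (3 components).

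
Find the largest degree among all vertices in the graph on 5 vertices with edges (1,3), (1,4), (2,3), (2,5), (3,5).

Step 1: Count edges incident to each vertex:
  deg(1) = 2 (neighbors: 3, 4)
  deg(2) = 2 (neighbors: 3, 5)
  deg(3) = 3 (neighbors: 1, 2, 5)
  deg(4) = 1 (neighbors: 1)
  deg(5) = 2 (neighbors: 2, 3)

Step 2: Find maximum:
  max(2, 2, 3, 1, 2) = 3 (vertex 3)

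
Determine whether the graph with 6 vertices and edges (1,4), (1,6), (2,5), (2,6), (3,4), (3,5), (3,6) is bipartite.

Step 1: Attempt 2-coloring using BFS:
  Start at vertex 1, assign color 0
  Color vertex 4 with color 1 (neighbor of 1)
  Color vertex 6 with color 1 (neighbor of 1)
  Color vertex 3 with color 0 (neighbor of 4)
  Color vertex 2 with color 0 (neighbor of 6)
  Color vertex 5 with color 1 (neighbor of 3)

Step 2: 2-coloring succeeded. No conflicts found.
  Set A (color 0): {1, 2, 3}
  Set B (color 1): {4, 5, 6}

The graph is bipartite with partition {1, 2, 3}, {4, 5, 6}.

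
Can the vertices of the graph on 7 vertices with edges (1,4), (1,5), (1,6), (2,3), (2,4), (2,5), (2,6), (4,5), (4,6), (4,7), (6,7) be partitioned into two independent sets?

Step 1: Attempt 2-coloring using BFS:
  Start at vertex 1, assign color 0
  Color vertex 4 with color 1 (neighbor of 1)
  Color vertex 5 with color 1 (neighbor of 1)
  Color vertex 6 with color 1 (neighbor of 1)
  Color vertex 2 with color 0 (neighbor of 4)

Step 2: Conflict found! Vertices 4 and 5 are adjacent but have the same color.
This means the graph contains an odd cycle.

The graph is NOT bipartite.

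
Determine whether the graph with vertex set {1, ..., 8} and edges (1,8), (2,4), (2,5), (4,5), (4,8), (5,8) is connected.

Step 1: Build adjacency list from edges:
  1: 8
  2: 4, 5
  3: (none)
  4: 2, 5, 8
  5: 2, 4, 8
  6: (none)
  7: (none)
  8: 1, 4, 5

Step 2: Run BFS/DFS from vertex 1:
  Visited: {1, 8, 4, 5, 2}
  Reached 5 of 8 vertices

Step 3: Only 5 of 8 vertices reached. Graph is disconnected.
Connected components: {1, 2, 4, 5, 8}, {3}, {6}, {7}
Answer: No, the graph is not connected (4 components).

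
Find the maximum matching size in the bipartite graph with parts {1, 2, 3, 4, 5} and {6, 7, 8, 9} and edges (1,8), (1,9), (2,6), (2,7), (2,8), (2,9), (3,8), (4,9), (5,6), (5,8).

Step 1: List the neighbors of each left vertex:
  1: 8, 9
  2: 6, 7, 8, 9
  3: 8
  4: 9
  5: 6, 8

Step 2: Greedily match left vertices, then look for augmenting paths:
  Match 1 -- 8
  Match 2 -- 7
  Match 4 -- 9
  Match 5 -- 6
  No augmenting path remains.

Step 3: Verify this is maximum:
  Matching size 4 = min(|L|, |R|) = min(5, 4), which is an upper bound, so this matching is maximum.

Maximum matching: {(1,8), (2,7), (4,9), (5,6)}
Size: 4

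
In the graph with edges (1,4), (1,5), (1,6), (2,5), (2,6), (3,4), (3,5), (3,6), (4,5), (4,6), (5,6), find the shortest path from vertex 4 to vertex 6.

Step 1: Build adjacency list:
  1: 4, 5, 6
  2: 5, 6
  3: 4, 5, 6
  4: 1, 3, 5, 6
  5: 1, 2, 3, 4, 6
  6: 1, 2, 3, 4, 5

Step 2: BFS from vertex 4 to find shortest path to 6:
  vertex 1 reached at distance 1
  vertex 3 reached at distance 1
  vertex 5 reached at distance 1
  vertex 6 reached at distance 1

Step 3: Shortest path: 4 -> 6
Path length: 1 edge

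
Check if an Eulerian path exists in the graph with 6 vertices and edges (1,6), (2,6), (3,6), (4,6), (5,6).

Step 1: Find the degree of each vertex:
  deg(1) = 1
  deg(2) = 1
  deg(3) = 1
  deg(4) = 1
  deg(5) = 1
  deg(6) = 5

Step 2: Count vertices with odd degree:
  Odd-degree vertices: 1, 2, 3, 4, 5, 6 (6 total)

Step 3: Apply Euler's theorem:
  - Eulerian circuit exists iff graph is connected and all vertices have even degree
  - Eulerian path exists iff graph is connected and has 0 or 2 odd-degree vertices

Graph has 6 odd-degree vertices (need 0 or 2).
Neither Eulerian path nor Eulerian circuit exists.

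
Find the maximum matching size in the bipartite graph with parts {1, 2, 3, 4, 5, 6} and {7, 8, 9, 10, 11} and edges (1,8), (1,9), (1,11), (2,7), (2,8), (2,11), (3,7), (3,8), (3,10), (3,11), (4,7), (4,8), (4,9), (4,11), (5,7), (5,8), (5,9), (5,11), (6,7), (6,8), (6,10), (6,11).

Step 1: List the neighbors of each left vertex:
  1: 8, 9, 11
  2: 7, 8, 11
  3: 7, 8, 10, 11
  4: 7, 8, 9, 11
  5: 7, 8, 9, 11
  6: 7, 8, 10, 11

Step 2: Greedily match left vertices, then look for augmenting paths:
  Match 1 -- 8
  Match 2 -- 7
  Match 3 -- 10
  Match 4 -- 9
  Match 5 -- 11
  No augmenting path remains.

Step 3: Verify this is maximum:
  Matching size 5 = min(|L|, |R|) = min(6, 5), which is an upper bound, so this matching is maximum.

Maximum matching: {(1,8), (2,7), (3,10), (4,9), (5,11)}
Size: 5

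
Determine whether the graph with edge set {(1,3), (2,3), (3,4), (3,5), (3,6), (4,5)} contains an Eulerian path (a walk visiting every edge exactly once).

Step 1: Find the degree of each vertex:
  deg(1) = 1
  deg(2) = 1
  deg(3) = 5
  deg(4) = 2
  deg(5) = 2
  deg(6) = 1

Step 2: Count vertices with odd degree:
  Odd-degree vertices: 1, 2, 3, 6 (4 total)

Step 3: Apply Euler's theorem:
  - Eulerian circuit exists iff graph is connected and all vertices have even degree
  - Eulerian path exists iff graph is connected and has 0 or 2 odd-degree vertices

Graph has 4 odd-degree vertices (need 0 or 2).
Neither Eulerian path nor Eulerian circuit exists.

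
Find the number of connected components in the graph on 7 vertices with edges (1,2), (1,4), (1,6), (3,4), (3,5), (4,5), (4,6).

Step 1: Build adjacency list from edges:
  1: 2, 4, 6
  2: 1
  3: 4, 5
  4: 1, 3, 5, 6
  5: 3, 4
  6: 1, 4
  7: (none)

Step 2: Run BFS/DFS from vertex 1:
  Visited: {1, 2, 4, 6, 3, 5}
  Reached 6 of 7 vertices

Step 3: Only 6 of 7 vertices reached. Graph is disconnected.
Connected components: {1, 2, 3, 4, 5, 6}, {7}
Number of connected components: 2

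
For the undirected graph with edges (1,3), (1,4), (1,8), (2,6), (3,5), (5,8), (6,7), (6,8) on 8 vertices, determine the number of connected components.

Step 1: Build adjacency list from edges:
  1: 3, 4, 8
  2: 6
  3: 1, 5
  4: 1
  5: 3, 8
  6: 2, 7, 8
  7: 6
  8: 1, 5, 6

Step 2: Run BFS/DFS from vertex 1:
  Visited: {1, 3, 4, 8, 5, 6, 2, 7}
  Reached 8 of 8 vertices

Step 3: All 8 vertices reached from vertex 1, so the graph is connected.
Number of connected components: 1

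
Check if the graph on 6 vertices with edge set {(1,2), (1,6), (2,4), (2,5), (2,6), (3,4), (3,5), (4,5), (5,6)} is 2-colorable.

Step 1: Attempt 2-coloring using BFS:
  Start at vertex 1, assign color 0
  Color vertex 2 with color 1 (neighbor of 1)
  Color vertex 6 with color 1 (neighbor of 1)
  Color vertex 4 with color 0 (neighbor of 2)
  Color vertex 5 with color 0 (neighbor of 2)

Step 2: Conflict found! Vertices 2 and 6 are adjacent but have the same color.
This means the graph contains an odd cycle.

The graph is NOT bipartite.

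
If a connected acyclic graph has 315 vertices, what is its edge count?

A tree on n vertices always has exactly n - 1 edges.
For n = 315: edges = 315 - 1 = 314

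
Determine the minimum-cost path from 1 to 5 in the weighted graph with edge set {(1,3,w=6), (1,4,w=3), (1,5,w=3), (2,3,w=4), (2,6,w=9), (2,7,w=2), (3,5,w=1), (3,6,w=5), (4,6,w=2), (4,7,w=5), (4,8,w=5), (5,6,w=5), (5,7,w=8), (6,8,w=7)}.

Step 1: Build adjacency list with weights:
  1: 3(w=6), 4(w=3), 5(w=3)
  2: 3(w=4), 6(w=9), 7(w=2)
  3: 1(w=6), 2(w=4), 5(w=1), 6(w=5)
  4: 1(w=3), 6(w=2), 7(w=5), 8(w=5)
  5: 1(w=3), 3(w=1), 6(w=5), 7(w=8)
  6: 2(w=9), 3(w=5), 4(w=2), 5(w=5), 8(w=7)
  7: 2(w=2), 4(w=5), 5(w=8)
  8: 4(w=5), 6(w=7)

Step 2: Apply Dijkstra's algorithm from vertex 1:
  Visit vertex 1 (distance=0)
    Update dist[3] = 6
    Update dist[4] = 3
    Update dist[5] = 3
  Visit vertex 4 (distance=3)
    Update dist[6] = 5
    Update dist[7] = 8
    Update dist[8] = 8
  Visit vertex 5 (distance=3)
    Update dist[3] = 4

Step 3: Shortest path: 1 -> 5
Total weight: 3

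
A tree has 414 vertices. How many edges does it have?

A tree on n vertices always has exactly n - 1 edges.
For n = 414: edges = 414 - 1 = 413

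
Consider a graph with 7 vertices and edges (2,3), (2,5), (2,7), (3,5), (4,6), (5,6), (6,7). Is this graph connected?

Step 1: Build adjacency list from edges:
  1: (none)
  2: 3, 5, 7
  3: 2, 5
  4: 6
  5: 2, 3, 6
  6: 4, 5, 7
  7: 2, 6

Step 2: Run BFS/DFS from vertex 1:
  Visited: {1}
  Reached 1 of 7 vertices

Step 3: Only 1 of 7 vertices reached. Graph is disconnected.
Connected components: {1}, {2, 3, 4, 5, 6, 7}
Answer: No, the graph is not connected (2 components).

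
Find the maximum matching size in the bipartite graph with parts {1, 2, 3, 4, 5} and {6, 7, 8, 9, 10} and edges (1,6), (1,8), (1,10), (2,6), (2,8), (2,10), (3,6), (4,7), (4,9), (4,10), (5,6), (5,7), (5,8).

Step 1: List the neighbors of each left vertex:
  1: 6, 8, 10
  2: 6, 8, 10
  3: 6
  4: 7, 9, 10
  5: 6, 7, 8

Step 2: Greedily match left vertices, then look for augmenting paths:
  Match 1 -- 10
  Match 2 -- 8
  Match 3 -- 6
  Match 4 -- 9
  Match 5 -- 7
  No augmenting path remains.

Step 3: Verify this is maximum:
  Matching size 5 = min(|L|, |R|) = min(5, 5), which is an upper bound, so this matching is maximum.

Maximum matching: {(1,10), (2,8), (3,6), (4,9), (5,7)}
Size: 5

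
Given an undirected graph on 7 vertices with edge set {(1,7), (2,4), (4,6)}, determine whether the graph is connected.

Step 1: Build adjacency list from edges:
  1: 7
  2: 4
  3: (none)
  4: 2, 6
  5: (none)
  6: 4
  7: 1

Step 2: Run BFS/DFS from vertex 1:
  Visited: {1, 7}
  Reached 2 of 7 vertices

Step 3: Only 2 of 7 vertices reached. Graph is disconnected.
Connected components: {1, 7}, {2, 4, 6}, {3}, {5}
Answer: No, the graph is not connected (4 components).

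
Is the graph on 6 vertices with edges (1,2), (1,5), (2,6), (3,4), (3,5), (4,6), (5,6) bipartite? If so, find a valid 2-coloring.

Step 1: Attempt 2-coloring using BFS:
  Start at vertex 1, assign color 0
  Color vertex 2 with color 1 (neighbor of 1)
  Color vertex 5 with color 1 (neighbor of 1)
  Color vertex 6 with color 0 (neighbor of 2)
  Color vertex 3 with color 0 (neighbor of 5)
  Color vertex 4 with color 1 (neighbor of 6)

Step 2: 2-coloring succeeded. No conflicts found.
  Set A (color 0): {1, 3, 6}
  Set B (color 1): {2, 4, 5}

The graph is bipartite with partition {1, 3, 6}, {2, 4, 5}.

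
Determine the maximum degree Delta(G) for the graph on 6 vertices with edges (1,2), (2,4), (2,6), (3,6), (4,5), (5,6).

Step 1: Count edges incident to each vertex:
  deg(1) = 1 (neighbors: 2)
  deg(2) = 3 (neighbors: 1, 4, 6)
  deg(3) = 1 (neighbors: 6)
  deg(4) = 2 (neighbors: 2, 5)
  deg(5) = 2 (neighbors: 4, 6)
  deg(6) = 3 (neighbors: 2, 3, 5)

Step 2: Find maximum:
  max(1, 3, 1, 2, 2, 3) = 3 (vertex 2)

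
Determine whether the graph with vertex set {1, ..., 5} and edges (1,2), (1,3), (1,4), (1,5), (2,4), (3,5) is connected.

Step 1: Build adjacency list from edges:
  1: 2, 3, 4, 5
  2: 1, 4
  3: 1, 5
  4: 1, 2
  5: 1, 3

Step 2: Run BFS/DFS from vertex 1:
  Visited: {1, 2, 3, 4, 5}
  Reached 5 of 5 vertices

Step 3: All 5 vertices reached from vertex 1, so the graph is connected.
Answer: Yes, the graph is connected.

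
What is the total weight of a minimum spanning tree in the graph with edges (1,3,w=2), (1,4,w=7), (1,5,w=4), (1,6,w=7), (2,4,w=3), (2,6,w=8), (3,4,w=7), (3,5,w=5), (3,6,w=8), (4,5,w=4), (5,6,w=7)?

Apply Kruskal's algorithm (sort edges by weight, add if no cycle):

Sorted edges by weight:
  (1,3) w=2
  (2,4) w=3
  (1,5) w=4
  (4,5) w=4
  (3,5) w=5
  (1,4) w=7
  (1,6) w=7
  (3,4) w=7
  (5,6) w=7
  (2,6) w=8
  (3,6) w=8

Add edge (1,3) w=2 -- no cycle. Running total: 2
Add edge (2,4) w=3 -- no cycle. Running total: 5
Add edge (1,5) w=4 -- no cycle. Running total: 9
Add edge (4,5) w=4 -- no cycle. Running total: 13
Skip edge (3,5) w=5 -- would create cycle
Skip edge (1,4) w=7 -- would create cycle
Add edge (1,6) w=7 -- no cycle. Running total: 20

MST edges: (1,3,w=2), (2,4,w=3), (1,5,w=4), (4,5,w=4), (1,6,w=7)
Total MST weight: 2 + 3 + 4 + 4 + 7 = 20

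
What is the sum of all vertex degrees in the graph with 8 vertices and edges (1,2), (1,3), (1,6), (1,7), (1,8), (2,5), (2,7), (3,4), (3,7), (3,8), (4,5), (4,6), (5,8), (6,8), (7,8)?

Step 1: Count edges incident to each vertex:
  deg(1) = 5 (neighbors: 2, 3, 6, 7, 8)
  deg(2) = 3 (neighbors: 1, 5, 7)
  deg(3) = 4 (neighbors: 1, 4, 7, 8)
  deg(4) = 3 (neighbors: 3, 5, 6)
  deg(5) = 3 (neighbors: 2, 4, 8)
  deg(6) = 3 (neighbors: 1, 4, 8)
  deg(7) = 4 (neighbors: 1, 2, 3, 8)
  deg(8) = 5 (neighbors: 1, 3, 5, 6, 7)

Step 2: Sum all degrees:
  5 + 3 + 4 + 3 + 3 + 3 + 4 + 5 = 30

Verification: sum of degrees = 2 * |E| = 2 * 15 = 30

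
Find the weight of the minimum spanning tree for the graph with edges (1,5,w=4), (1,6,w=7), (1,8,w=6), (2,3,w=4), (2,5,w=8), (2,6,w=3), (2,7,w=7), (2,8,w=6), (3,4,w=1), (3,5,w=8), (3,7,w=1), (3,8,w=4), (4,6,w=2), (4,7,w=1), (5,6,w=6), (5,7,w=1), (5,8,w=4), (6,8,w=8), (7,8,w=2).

Apply Kruskal's algorithm (sort edges by weight, add if no cycle):

Sorted edges by weight:
  (3,4) w=1
  (3,7) w=1
  (4,7) w=1
  (5,7) w=1
  (4,6) w=2
  (7,8) w=2
  (2,6) w=3
  (1,5) w=4
  (2,3) w=4
  (3,8) w=4
  (5,8) w=4
  (1,8) w=6
  (2,8) w=6
  (5,6) w=6
  (1,6) w=7
  (2,7) w=7
  (2,5) w=8
  (3,5) w=8
  (6,8) w=8

Add edge (3,4) w=1 -- no cycle. Running total: 1
Add edge (3,7) w=1 -- no cycle. Running total: 2
Skip edge (4,7) w=1 -- would create cycle
Add edge (5,7) w=1 -- no cycle. Running total: 3
Add edge (4,6) w=2 -- no cycle. Running total: 5
Add edge (7,8) w=2 -- no cycle. Running total: 7
Add edge (2,6) w=3 -- no cycle. Running total: 10
Add edge (1,5) w=4 -- no cycle. Running total: 14

MST edges: (3,4,w=1), (3,7,w=1), (5,7,w=1), (4,6,w=2), (7,8,w=2), (2,6,w=3), (1,5,w=4)
Total MST weight: 1 + 1 + 1 + 2 + 2 + 3 + 4 = 14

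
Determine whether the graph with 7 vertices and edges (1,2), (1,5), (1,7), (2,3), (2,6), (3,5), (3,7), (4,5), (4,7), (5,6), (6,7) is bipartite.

Step 1: Attempt 2-coloring using BFS:
  Start at vertex 1, assign color 0
  Color vertex 2 with color 1 (neighbor of 1)
  Color vertex 5 with color 1 (neighbor of 1)
  Color vertex 7 with color 1 (neighbor of 1)
  Color vertex 3 with color 0 (neighbor of 2)
  Color vertex 6 with color 0 (neighbor of 2)
  Color vertex 4 with color 0 (neighbor of 5)

Step 2: 2-coloring succeeded. No conflicts found.
  Set A (color 0): {1, 3, 4, 6}
  Set B (color 1): {2, 5, 7}

The graph is bipartite with partition {1, 3, 4, 6}, {2, 5, 7}.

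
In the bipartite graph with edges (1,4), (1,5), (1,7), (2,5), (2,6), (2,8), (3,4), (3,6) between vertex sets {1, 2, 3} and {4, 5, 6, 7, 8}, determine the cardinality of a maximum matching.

Step 1: List the neighbors of each left vertex:
  1: 4, 5, 7
  2: 5, 6, 8
  3: 4, 6

Step 2: Greedily match left vertices, then look for augmenting paths:
  Match 1 -- 4
  Match 2 -- 5
  Match 3 -- 6
  No augmenting path remains.

Step 3: Verify this is maximum:
  Matching size 3 = min(|L|, |R|) = min(3, 5), which is an upper bound, so this matching is maximum.

Maximum matching: {(1,4), (2,5), (3,6)}
Size: 3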